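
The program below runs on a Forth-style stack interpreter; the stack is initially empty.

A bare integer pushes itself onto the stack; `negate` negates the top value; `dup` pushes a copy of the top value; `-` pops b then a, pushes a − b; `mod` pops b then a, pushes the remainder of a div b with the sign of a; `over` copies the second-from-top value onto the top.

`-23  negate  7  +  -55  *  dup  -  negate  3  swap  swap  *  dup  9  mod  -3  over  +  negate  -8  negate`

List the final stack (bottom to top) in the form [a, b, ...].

[0, 0, 3, 8]

-23    → [-23]
negate → [23]
7      → [23, 7]
+      → [30]
-55    → [30, -55]
*      → [-1650]
dup    → [-1650, -1650]
-      → [0]
negate → [0]
3      → [0, 3]
swap   → [3, 0]
swap   → [0, 3]
*      → [0]
dup    → [0, 0]
9      → [0, 0, 9]
mod    → [0, 0]
-3     → [0, 0, -3]
over   → [0, 0, -3, 0]
+      → [0, 0, -3]
negate → [0, 0, 3]
-8     → [0, 0, 3, -8]
negate → [0, 0, 3, 8]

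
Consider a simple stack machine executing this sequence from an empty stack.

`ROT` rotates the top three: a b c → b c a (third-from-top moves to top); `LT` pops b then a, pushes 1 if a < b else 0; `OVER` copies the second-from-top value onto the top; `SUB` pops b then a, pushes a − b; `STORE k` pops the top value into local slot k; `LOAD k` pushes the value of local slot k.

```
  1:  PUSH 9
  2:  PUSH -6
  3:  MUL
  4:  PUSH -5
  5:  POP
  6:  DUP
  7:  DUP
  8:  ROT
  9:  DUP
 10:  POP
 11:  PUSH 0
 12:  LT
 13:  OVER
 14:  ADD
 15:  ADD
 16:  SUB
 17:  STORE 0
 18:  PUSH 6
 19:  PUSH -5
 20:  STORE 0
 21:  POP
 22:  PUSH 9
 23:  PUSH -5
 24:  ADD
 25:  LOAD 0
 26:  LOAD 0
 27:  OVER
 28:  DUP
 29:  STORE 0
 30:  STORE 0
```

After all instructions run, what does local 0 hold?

-5

PUSH 9   9
PUSH -6  9 -6
MUL      -54
PUSH -5  -54 -5
POP      -54
DUP      -54 -54
DUP      -54 -54 -54
ROT      -54 -54 -54
DUP      -54 -54 -54 -54
POP      -54 -54 -54
PUSH 0   -54 -54 -54 0
LT       -54 -54 1
OVER     -54 -54 1 -54
ADD      -54 -54 -53
ADD      -54 -107
SUB      53
STORE 0  (empty)
PUSH 6   6
PUSH -5  6 -5
STORE 0  6
POP      (empty)
PUSH 9   9
PUSH -5  9 -5
ADD      4
LOAD 0   4 -5
LOAD 0   4 -5 -5
OVER     4 -5 -5 -5
DUP      4 -5 -5 -5 -5
STORE 0  4 -5 -5 -5
STORE 0  4 -5 -5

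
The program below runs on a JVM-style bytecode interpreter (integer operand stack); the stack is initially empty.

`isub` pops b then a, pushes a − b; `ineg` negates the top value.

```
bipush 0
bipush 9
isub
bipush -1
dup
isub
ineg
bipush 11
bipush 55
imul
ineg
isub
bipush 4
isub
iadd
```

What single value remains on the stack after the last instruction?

592

bipush 0  -> [0]
bipush 9  -> [0, 9]
isub      -> [-9]
bipush -1 -> [-9, -1]
dup       -> [-9, -1, -1]
isub      -> [-9, 0]
ineg      -> [-9, 0]
bipush 11 -> [-9, 0, 11]
bipush 55 -> [-9, 0, 11, 55]
imul      -> [-9, 0, 605]
ineg      -> [-9, 0, -605]
isub      -> [-9, 605]
bipush 4  -> [-9, 605, 4]
isub      -> [-9, 601]
iadd      -> [592]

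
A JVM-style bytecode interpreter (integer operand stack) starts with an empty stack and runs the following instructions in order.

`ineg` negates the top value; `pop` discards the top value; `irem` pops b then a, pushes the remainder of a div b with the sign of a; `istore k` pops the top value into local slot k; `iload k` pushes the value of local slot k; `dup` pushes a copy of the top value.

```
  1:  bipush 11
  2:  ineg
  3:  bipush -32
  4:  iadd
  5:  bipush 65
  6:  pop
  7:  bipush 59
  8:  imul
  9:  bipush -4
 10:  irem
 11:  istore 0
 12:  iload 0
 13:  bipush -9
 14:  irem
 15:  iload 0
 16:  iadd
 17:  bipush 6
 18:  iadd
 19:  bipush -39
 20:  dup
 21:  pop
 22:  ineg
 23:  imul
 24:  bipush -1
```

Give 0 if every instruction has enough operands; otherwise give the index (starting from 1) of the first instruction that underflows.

0

bipush 11   11
ineg        -11
bipush -32  -11 -32
iadd        -43
bipush 65   -43 65
pop         -43
bipush 59   -43 59
imul        -2537
bipush -4   -2537 -4
irem        -1
istore 0    (empty)
iload 0     -1
bipush -9   -1 -9
irem        -1
iload 0     -1 -1
iadd        -2
bipush 6    -2 6
iadd        4
bipush -39  4 -39
dup         4 -39 -39
pop         4 -39
ineg        4 39
imul        156
bipush -1   156 -1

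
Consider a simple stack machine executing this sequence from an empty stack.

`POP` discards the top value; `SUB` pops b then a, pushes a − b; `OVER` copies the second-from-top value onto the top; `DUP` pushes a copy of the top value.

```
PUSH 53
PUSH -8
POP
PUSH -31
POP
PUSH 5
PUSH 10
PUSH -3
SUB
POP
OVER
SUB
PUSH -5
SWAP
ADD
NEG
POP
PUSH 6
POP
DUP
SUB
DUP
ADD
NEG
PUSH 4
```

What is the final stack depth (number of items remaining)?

PUSH 53  -> 53
PUSH -8  -> 53 -8
POP      -> 53
PUSH -31 -> 53 -31
POP      -> 53
PUSH 5   -> 53 5
PUSH 10  -> 53 5 10
PUSH -3  -> 53 5 10 -3
SUB      -> 53 5 13
POP      -> 53 5
OVER     -> 53 5 53
SUB      -> 53 -48
PUSH -5  -> 53 -48 -5
SWAP     -> 53 -5 -48
ADD      -> 53 -53
NEG      -> 53 53
POP      -> 53
PUSH 6   -> 53 6
POP      -> 53
DUP      -> 53 53
SUB      -> 0
DUP      -> 0 0
ADD      -> 0
NEG      -> 0
PUSH 4   -> 0 4

2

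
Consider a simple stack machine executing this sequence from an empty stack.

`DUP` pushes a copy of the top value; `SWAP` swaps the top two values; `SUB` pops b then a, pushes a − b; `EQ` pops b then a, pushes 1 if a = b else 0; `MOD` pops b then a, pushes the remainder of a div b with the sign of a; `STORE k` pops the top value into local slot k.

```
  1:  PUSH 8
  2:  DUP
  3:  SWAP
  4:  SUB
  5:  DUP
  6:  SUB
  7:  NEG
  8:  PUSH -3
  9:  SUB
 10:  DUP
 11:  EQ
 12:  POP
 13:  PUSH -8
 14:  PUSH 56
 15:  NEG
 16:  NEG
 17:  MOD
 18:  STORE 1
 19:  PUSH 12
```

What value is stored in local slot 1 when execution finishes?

-8

PUSH 8  -> [8]
DUP     -> [8, 8]
SWAP    -> [8, 8]
SUB     -> [0]
DUP     -> [0, 0]
SUB     -> [0]
NEG     -> [0]
PUSH -3 -> [0, -3]
SUB     -> [3]
DUP     -> [3, 3]
EQ      -> [1]
POP     -> []
PUSH -8 -> [-8]
PUSH 56 -> [-8, 56]
NEG     -> [-8, -56]
NEG     -> [-8, 56]
MOD     -> [-8]
STORE 1 -> []
PUSH 12 -> [12]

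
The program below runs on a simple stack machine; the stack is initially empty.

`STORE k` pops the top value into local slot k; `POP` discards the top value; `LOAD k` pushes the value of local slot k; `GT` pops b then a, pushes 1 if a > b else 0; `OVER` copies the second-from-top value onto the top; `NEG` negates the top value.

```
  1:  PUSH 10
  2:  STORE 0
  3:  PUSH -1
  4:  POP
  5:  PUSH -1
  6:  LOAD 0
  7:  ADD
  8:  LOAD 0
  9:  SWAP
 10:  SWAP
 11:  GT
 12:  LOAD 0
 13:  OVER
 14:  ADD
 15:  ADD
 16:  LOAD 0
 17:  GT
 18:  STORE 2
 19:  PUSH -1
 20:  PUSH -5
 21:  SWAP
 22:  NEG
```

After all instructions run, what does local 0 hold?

10

PUSH 10 → 10
STORE 0 → (empty)
PUSH -1 → -1
POP     → (empty)
PUSH -1 → -1
LOAD 0  → -1 10
ADD     → 9
LOAD 0  → 9 10
SWAP    → 10 9
SWAP    → 9 10
GT      → 0
LOAD 0  → 0 10
OVER    → 0 10 0
ADD     → 0 10
ADD     → 10
LOAD 0  → 10 10
GT      → 0
STORE 2 → (empty)
PUSH -1 → -1
PUSH -5 → -1 -5
SWAP    → -5 -1
NEG     → -5 1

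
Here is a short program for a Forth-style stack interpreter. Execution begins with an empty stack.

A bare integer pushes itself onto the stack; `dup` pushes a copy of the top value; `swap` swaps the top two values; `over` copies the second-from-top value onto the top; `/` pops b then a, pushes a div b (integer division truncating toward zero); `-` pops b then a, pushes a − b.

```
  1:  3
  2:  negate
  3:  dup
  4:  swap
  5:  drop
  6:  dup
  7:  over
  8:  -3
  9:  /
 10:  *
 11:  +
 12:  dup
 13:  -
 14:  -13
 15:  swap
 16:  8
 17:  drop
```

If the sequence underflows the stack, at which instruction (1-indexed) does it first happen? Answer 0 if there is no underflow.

0

3      -> [3]
negate -> [-3]
dup    -> [-3, -3]
swap   -> [-3, -3]
drop   -> [-3]
dup    -> [-3, -3]
over   -> [-3, -3, -3]
-3     -> [-3, -3, -3, -3]
/      -> [-3, -3, 1]
*      -> [-3, -3]
+      -> [-6]
dup    -> [-6, -6]
-      -> [0]
-13    -> [0, -13]
swap   -> [-13, 0]
8      -> [-13, 0, 8]
drop   -> [-13, 0]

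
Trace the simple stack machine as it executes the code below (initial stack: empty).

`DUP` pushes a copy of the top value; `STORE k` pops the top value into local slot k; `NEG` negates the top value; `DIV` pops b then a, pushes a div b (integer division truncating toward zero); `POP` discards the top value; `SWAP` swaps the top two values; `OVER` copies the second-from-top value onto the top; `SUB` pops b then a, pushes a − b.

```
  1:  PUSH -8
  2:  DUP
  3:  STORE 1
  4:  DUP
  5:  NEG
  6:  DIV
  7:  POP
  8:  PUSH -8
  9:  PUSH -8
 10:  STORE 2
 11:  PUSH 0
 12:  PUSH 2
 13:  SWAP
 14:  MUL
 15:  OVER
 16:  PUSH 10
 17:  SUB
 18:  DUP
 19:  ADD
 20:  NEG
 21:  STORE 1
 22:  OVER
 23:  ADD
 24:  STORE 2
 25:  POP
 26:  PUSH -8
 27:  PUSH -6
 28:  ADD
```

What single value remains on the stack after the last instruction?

-14

PUSH -8 → -8
DUP     → -8 -8
STORE 1 → -8
DUP     → -8 -8
NEG     → -8 8
DIV     → -1
POP     → (empty)
PUSH -8 → -8
PUSH -8 → -8 -8
STORE 2 → -8
PUSH 0  → -8 0
PUSH 2  → -8 0 2
SWAP    → -8 2 0
MUL     → -8 0
OVER    → -8 0 -8
PUSH 10 → -8 0 -8 10
SUB     → -8 0 -18
DUP     → -8 0 -18 -18
ADD     → -8 0 -36
NEG     → -8 0 36
STORE 1 → -8 0
OVER    → -8 0 -8
ADD     → -8 -8
STORE 2 → -8
POP     → (empty)
PUSH -8 → -8
PUSH -6 → -8 -6
ADD     → -14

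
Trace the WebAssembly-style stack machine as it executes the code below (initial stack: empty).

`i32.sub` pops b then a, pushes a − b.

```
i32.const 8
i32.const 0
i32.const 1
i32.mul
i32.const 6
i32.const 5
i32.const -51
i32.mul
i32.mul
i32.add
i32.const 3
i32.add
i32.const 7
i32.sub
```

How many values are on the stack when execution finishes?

2

i32.const 8   -> [8]
i32.const 0   -> [8, 0]
i32.const 1   -> [8, 0, 1]
i32.mul       -> [8, 0]
i32.const 6   -> [8, 0, 6]
i32.const 5   -> [8, 0, 6, 5]
i32.const -51 -> [8, 0, 6, 5, -51]
i32.mul       -> [8, 0, 6, -255]
i32.mul       -> [8, 0, -1530]
i32.add       -> [8, -1530]
i32.const 3   -> [8, -1530, 3]
i32.add       -> [8, -1527]
i32.const 7   -> [8, -1527, 7]
i32.sub       -> [8, -1534]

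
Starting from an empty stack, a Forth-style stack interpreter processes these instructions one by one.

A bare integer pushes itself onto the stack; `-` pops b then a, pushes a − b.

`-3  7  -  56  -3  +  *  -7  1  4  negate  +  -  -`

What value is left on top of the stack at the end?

-526

-3      [-3]
7       [-3, 7]
-       [-10]
56      [-10, 56]
-3      [-10, 56, -3]
+       [-10, 53]
*       [-530]
-7      [-530, -7]
1       [-530, -7, 1]
4       [-530, -7, 1, 4]
negate  [-530, -7, 1, -4]
+       [-530, -7, -3]
-       [-530, -4]
-       [-526]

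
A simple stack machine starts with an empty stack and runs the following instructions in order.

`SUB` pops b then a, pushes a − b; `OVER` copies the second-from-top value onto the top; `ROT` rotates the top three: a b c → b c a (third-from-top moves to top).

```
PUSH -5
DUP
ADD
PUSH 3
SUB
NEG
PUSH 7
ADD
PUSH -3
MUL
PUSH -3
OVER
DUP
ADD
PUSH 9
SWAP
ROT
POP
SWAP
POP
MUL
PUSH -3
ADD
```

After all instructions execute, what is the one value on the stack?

PUSH -5 : -5
DUP     : -5 -5
ADD     : -10
PUSH 3  : -10 3
SUB     : -13
NEG     : 13
PUSH 7  : 13 7
ADD     : 20
PUSH -3 : 20 -3
MUL     : -60
PUSH -3 : -60 -3
OVER    : -60 -3 -60
DUP     : -60 -3 -60 -60
ADD     : -60 -3 -120
PUSH 9  : -60 -3 -120 9
SWAP    : -60 -3 9 -120
ROT     : -60 9 -120 -3
POP     : -60 9 -120
SWAP    : -60 -120 9
POP     : -60 -120
MUL     : 7200
PUSH -3 : 7200 -3
ADD     : 7197

7197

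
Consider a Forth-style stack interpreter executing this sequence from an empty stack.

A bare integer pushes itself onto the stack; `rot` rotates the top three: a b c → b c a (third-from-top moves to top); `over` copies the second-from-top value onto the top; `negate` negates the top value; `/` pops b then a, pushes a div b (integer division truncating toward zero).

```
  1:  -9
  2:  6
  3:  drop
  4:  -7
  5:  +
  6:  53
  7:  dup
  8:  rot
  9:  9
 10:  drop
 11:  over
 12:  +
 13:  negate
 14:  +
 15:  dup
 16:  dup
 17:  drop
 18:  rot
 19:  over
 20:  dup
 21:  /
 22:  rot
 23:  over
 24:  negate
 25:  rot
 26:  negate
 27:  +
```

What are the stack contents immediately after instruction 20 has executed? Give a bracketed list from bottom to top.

[16, 16, 53, 16, 16]

-9     → -9
6      → -9 6
drop   → -9
-7     → -9 -7
+      → -16
53     → -16 53
dup    → -16 53 53
rot    → 53 53 -16
9      → 53 53 -16 9
drop   → 53 53 -16
over   → 53 53 -16 53
+      → 53 53 37
negate → 53 53 -37
+      → 53 16
dup    → 53 16 16
dup    → 53 16 16 16
drop   → 53 16 16
rot    → 16 16 53
over   → 16 16 53 16
dup    → 16 16 53 16 16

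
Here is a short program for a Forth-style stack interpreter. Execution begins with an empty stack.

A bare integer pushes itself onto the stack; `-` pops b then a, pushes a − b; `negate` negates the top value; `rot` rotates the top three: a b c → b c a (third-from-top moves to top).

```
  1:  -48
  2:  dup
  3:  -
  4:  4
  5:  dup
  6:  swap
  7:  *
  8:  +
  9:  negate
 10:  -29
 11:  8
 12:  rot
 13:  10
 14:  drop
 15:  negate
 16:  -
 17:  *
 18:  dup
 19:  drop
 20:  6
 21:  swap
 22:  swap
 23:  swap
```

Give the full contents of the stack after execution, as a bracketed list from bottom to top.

-48    → [-48]
dup    → [-48, -48]
-      → [0]
4      → [0, 4]
dup    → [0, 4, 4]
swap   → [0, 4, 4]
*      → [0, 16]
+      → [16]
negate → [-16]
-29    → [-16, -29]
8      → [-16, -29, 8]
rot    → [-29, 8, -16]
10     → [-29, 8, -16, 10]
drop   → [-29, 8, -16]
negate → [-29, 8, 16]
-      → [-29, -8]
*      → [232]
dup    → [232, 232]
drop   → [232]
6      → [232, 6]
swap   → [6, 232]
swap   → [232, 6]
swap   → [6, 232]

[6, 232]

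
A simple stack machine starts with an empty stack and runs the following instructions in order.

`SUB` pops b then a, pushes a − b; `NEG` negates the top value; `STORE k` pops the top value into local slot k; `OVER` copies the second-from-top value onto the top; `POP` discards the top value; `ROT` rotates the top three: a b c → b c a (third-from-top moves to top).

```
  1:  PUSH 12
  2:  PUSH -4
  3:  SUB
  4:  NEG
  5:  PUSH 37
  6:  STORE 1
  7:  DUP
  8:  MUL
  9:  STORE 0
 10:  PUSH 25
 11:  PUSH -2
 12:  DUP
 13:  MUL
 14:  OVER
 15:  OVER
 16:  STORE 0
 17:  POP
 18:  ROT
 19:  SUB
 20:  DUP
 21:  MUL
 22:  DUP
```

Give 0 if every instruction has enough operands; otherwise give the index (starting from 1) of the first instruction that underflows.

18

PUSH 12  12
PUSH -4  12 -4
SUB      16
NEG      -16
PUSH 37  -16 37
STORE 1  -16
DUP      -16 -16
MUL      256
STORE 0  (empty)
PUSH 25  25
PUSH -2  25 -2
DUP      25 -2 -2
MUL      25 4
OVER     25 4 25
OVER     25 4 25 4
STORE 0  25 4 25
POP      25 4
ROT  — needs 3 operands, stack has 2 → underflow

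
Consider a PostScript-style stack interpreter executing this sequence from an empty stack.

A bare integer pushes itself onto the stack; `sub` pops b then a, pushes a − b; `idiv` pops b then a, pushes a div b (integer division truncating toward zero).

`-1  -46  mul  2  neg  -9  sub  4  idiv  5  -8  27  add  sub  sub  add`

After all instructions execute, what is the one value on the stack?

61

-1   : [-1]
-46  : [-1, -46]
mul  : [46]
2    : [46, 2]
neg  : [46, -2]
-9   : [46, -2, -9]
sub  : [46, 7]
4    : [46, 7, 4]
idiv : [46, 1]
5    : [46, 1, 5]
-8   : [46, 1, 5, -8]
27   : [46, 1, 5, -8, 27]
add  : [46, 1, 5, 19]
sub  : [46, 1, -14]
sub  : [46, 15]
add  : [61]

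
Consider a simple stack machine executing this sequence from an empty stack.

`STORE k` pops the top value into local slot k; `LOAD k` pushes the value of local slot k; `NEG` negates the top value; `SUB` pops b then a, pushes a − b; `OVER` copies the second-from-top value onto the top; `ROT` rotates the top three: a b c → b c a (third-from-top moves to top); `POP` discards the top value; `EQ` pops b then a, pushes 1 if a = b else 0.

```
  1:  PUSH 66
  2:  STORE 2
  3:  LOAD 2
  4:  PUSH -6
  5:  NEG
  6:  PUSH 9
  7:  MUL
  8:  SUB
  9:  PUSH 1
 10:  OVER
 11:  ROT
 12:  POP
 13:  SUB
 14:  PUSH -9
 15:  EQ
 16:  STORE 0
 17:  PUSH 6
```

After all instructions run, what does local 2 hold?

66

PUSH 66 → [66]
STORE 2 → []
LOAD 2  → [66]
PUSH -6 → [66, -6]
NEG     → [66, 6]
PUSH 9  → [66, 6, 9]
MUL     → [66, 54]
SUB     → [12]
PUSH 1  → [12, 1]
OVER    → [12, 1, 12]
ROT     → [1, 12, 12]
POP     → [1, 12]
SUB     → [-11]
PUSH -9 → [-11, -9]
EQ      → [0]
STORE 0 → []
PUSH 6  → [6]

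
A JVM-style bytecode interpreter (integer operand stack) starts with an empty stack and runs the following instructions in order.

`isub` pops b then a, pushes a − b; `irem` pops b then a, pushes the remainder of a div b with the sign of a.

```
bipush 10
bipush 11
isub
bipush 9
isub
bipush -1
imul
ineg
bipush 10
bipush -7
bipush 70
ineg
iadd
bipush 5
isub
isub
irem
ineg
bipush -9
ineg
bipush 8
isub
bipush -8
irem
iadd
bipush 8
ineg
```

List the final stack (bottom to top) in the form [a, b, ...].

bipush 10  10
bipush 11  10 11
isub       -1
bipush 9   -1 9
isub       -10
bipush -1  -10 -1
imul       10
ineg       -10
bipush 10  -10 10
bipush -7  -10 10 -7
bipush 70  -10 10 -7 70
ineg       -10 10 -7 -70
iadd       -10 10 -77
bipush 5   -10 10 -77 5
isub       -10 10 -82
isub       -10 92
irem       -10
ineg       10
bipush -9  10 -9
ineg       10 9
bipush 8   10 9 8
isub       10 1
bipush -8  10 1 -8
irem       10 1
iadd       11
bipush 8   11 8
ineg       11 -8

[11, -8]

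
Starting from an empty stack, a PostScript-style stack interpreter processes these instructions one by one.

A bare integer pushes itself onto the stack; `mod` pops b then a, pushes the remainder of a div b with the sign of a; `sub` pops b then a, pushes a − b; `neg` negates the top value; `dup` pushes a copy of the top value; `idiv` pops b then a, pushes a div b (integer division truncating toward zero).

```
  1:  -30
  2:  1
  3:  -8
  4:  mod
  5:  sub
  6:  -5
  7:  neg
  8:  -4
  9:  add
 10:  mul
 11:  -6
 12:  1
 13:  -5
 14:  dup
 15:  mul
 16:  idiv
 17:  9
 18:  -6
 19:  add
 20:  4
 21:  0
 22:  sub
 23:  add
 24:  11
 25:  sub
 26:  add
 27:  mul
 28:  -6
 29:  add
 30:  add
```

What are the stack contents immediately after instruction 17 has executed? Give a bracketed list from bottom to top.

-30   [-30]
1     [-30, 1]
-8    [-30, 1, -8]
mod   [-30, 1]
sub   [-31]
-5    [-31, -5]
neg   [-31, 5]
-4    [-31, 5, -4]
add   [-31, 1]
mul   [-31]
-6    [-31, -6]
1     [-31, -6, 1]
-5    [-31, -6, 1, -5]
dup   [-31, -6, 1, -5, -5]
mul   [-31, -6, 1, 25]
idiv  [-31, -6, 0]
9     [-31, -6, 0, 9]

[-31, -6, 0, 9]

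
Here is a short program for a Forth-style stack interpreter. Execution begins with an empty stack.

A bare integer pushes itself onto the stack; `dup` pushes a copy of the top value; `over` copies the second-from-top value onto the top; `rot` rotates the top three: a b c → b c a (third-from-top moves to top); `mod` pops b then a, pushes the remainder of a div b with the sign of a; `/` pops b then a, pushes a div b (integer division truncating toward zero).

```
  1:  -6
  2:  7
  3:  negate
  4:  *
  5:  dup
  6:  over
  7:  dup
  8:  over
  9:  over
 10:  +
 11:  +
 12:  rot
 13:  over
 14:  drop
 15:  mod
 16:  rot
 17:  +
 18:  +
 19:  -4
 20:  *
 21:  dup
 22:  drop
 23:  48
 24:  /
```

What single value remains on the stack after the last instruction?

-7

-6      [-6]
7       [-6, 7]
negate  [-6, -7]
*       [42]
dup     [42, 42]
over    [42, 42, 42]
dup     [42, 42, 42, 42]
over    [42, 42, 42, 42, 42]
over    [42, 42, 42, 42, 42, 42]
+       [42, 42, 42, 42, 84]
+       [42, 42, 42, 126]
rot     [42, 42, 126, 42]
over    [42, 42, 126, 42, 126]
drop    [42, 42, 126, 42]
mod     [42, 42, 0]
rot     [42, 0, 42]
+       [42, 42]
+       [84]
-4      [84, -4]
*       [-336]
dup     [-336, -336]
drop    [-336]
48      [-336, 48]
/       [-7]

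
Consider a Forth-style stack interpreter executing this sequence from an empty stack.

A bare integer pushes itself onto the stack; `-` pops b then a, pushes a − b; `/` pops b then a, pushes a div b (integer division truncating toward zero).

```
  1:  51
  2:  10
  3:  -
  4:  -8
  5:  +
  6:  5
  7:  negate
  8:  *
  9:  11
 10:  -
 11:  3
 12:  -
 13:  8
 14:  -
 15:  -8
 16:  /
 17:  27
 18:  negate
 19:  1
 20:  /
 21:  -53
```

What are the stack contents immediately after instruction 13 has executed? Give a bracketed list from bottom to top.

[-179, 8]

51     → [51]
10     → [51, 10]
-      → [41]
-8     → [41, -8]
+      → [33]
5      → [33, 5]
negate → [33, -5]
*      → [-165]
11     → [-165, 11]
-      → [-176]
3      → [-176, 3]
-      → [-179]
8      → [-179, 8]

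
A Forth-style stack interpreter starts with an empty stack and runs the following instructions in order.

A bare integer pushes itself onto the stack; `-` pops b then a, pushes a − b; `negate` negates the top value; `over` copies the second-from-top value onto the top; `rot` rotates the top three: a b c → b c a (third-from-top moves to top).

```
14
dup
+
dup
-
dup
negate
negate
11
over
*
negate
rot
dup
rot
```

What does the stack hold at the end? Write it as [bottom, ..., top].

14     -> 14
dup    -> 14 14
+      -> 28
dup    -> 28 28
-      -> 0
dup    -> 0 0
negate -> 0 0
negate -> 0 0
11     -> 0 0 11
over   -> 0 0 11 0
*      -> 0 0 0
negate -> 0 0 0
rot    -> 0 0 0
dup    -> 0 0 0 0
rot    -> 0 0 0 0

[0, 0, 0, 0]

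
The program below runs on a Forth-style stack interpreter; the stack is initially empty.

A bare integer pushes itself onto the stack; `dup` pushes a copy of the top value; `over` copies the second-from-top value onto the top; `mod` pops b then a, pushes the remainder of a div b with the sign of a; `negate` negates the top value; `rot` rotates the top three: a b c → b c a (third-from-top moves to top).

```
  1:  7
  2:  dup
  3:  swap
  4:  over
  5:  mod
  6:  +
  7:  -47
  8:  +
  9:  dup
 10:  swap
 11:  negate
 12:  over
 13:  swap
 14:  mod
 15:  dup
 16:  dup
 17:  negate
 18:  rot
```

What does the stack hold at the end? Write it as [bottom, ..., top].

7      : [7]
dup    : [7, 7]
swap   : [7, 7]
over   : [7, 7, 7]
mod    : [7, 0]
+      : [7]
-47    : [7, -47]
+      : [-40]
dup    : [-40, -40]
swap   : [-40, -40]
negate : [-40, 40]
over   : [-40, 40, -40]
swap   : [-40, -40, 40]
mod    : [-40, 0]
dup    : [-40, 0, 0]
dup    : [-40, 0, 0, 0]
negate : [-40, 0, 0, 0]
rot    : [-40, 0, 0, 0]

[-40, 0, 0, 0]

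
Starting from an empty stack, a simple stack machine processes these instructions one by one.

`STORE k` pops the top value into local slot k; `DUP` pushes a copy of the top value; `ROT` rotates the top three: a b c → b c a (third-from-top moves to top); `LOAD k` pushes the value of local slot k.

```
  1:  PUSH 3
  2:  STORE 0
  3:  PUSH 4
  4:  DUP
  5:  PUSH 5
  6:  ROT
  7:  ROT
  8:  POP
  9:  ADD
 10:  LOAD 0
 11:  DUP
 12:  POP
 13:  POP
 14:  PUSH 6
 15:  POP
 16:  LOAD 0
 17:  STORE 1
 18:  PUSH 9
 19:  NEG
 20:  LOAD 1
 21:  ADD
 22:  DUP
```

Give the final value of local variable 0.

3

PUSH 3  -> 3
STORE 0 -> (empty)
PUSH 4  -> 4
DUP     -> 4 4
PUSH 5  -> 4 4 5
ROT     -> 4 5 4
ROT     -> 5 4 4
POP     -> 5 4
ADD     -> 9
LOAD 0  -> 9 3
DUP     -> 9 3 3
POP     -> 9 3
POP     -> 9
PUSH 6  -> 9 6
POP     -> 9
LOAD 0  -> 9 3
STORE 1 -> 9
PUSH 9  -> 9 9
NEG     -> 9 -9
LOAD 1  -> 9 -9 3
ADD     -> 9 -6
DUP     -> 9 -6 -6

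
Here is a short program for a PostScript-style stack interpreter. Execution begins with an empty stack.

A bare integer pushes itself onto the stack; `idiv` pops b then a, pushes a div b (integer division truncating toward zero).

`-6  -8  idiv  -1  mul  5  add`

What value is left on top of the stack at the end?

-6    -6
-8    -6 -8
idiv  0
-1    0 -1
mul   0
5     0 5
add   5

5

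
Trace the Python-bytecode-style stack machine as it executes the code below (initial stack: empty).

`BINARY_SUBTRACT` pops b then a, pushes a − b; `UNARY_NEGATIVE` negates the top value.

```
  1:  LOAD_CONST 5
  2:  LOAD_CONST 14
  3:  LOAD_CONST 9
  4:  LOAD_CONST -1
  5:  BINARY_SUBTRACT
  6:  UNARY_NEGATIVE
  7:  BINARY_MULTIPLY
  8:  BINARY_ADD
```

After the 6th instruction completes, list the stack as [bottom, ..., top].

LOAD_CONST 5    : [5]
LOAD_CONST 14   : [5, 14]
LOAD_CONST 9    : [5, 14, 9]
LOAD_CONST -1   : [5, 14, 9, -1]
BINARY_SUBTRACT : [5, 14, 10]
UNARY_NEGATIVE  : [5, 14, -10]

[5, 14, -10]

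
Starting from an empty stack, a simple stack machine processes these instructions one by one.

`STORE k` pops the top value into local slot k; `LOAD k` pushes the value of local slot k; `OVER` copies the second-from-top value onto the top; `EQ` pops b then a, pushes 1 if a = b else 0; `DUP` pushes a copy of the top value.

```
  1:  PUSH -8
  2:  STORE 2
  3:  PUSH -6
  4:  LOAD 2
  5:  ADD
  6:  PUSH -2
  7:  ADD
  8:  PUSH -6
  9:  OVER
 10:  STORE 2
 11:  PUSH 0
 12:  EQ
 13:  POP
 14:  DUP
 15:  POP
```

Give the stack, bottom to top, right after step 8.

PUSH -8 : [-8]
STORE 2 : []
PUSH -6 : [-6]
LOAD 2  : [-6, -8]
ADD     : [-14]
PUSH -2 : [-14, -2]
ADD     : [-16]
PUSH -6 : [-16, -6]

[-16, -6]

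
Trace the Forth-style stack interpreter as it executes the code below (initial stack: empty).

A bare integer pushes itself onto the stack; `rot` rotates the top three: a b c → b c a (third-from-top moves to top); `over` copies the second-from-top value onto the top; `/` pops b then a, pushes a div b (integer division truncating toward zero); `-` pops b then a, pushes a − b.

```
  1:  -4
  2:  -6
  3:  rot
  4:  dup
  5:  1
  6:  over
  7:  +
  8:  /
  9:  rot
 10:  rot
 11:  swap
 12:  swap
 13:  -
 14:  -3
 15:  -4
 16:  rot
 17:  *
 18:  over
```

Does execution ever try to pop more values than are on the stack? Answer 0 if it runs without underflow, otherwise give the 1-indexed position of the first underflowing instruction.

-4 -> [-4]
-6 -> [-4, -6]
rot  — needs 3 operands, stack has 2 → underflow

3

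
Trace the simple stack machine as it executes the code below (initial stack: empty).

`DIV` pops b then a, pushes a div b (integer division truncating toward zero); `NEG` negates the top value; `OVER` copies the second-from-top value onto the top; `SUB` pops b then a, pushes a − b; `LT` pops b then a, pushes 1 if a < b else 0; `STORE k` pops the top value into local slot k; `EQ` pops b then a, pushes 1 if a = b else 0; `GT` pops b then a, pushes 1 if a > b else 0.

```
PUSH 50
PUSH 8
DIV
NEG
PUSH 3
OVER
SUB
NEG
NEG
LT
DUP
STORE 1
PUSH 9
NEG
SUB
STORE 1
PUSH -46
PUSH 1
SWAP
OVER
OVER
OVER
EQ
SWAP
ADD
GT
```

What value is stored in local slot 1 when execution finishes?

PUSH 50  -> 50
PUSH 8   -> 50 8
DIV      -> 6
NEG      -> -6
PUSH 3   -> -6 3
OVER     -> -6 3 -6
SUB      -> -6 9
NEG      -> -6 -9
NEG      -> -6 9
LT       -> 1
DUP      -> 1 1
STORE 1  -> 1
PUSH 9   -> 1 9
NEG      -> 1 -9
SUB      -> 10
STORE 1  -> (empty)
PUSH -46 -> -46
PUSH 1   -> -46 1
SWAP     -> 1 -46
OVER     -> 1 -46 1
OVER     -> 1 -46 1 -46
OVER     -> 1 -46 1 -46 1
EQ       -> 1 -46 1 0
SWAP     -> 1 -46 0 1
ADD      -> 1 -46 1
GT       -> 1 0

10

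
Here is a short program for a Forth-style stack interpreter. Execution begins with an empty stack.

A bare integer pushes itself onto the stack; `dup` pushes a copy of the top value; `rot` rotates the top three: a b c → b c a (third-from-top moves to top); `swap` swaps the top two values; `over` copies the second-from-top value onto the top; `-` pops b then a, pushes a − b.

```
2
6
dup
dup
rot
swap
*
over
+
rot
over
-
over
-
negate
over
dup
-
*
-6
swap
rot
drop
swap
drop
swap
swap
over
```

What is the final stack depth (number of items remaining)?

3

2      -> 2
6      -> 2 6
dup    -> 2 6 6
dup    -> 2 6 6 6
rot    -> 2 6 6 6
swap   -> 2 6 6 6
*      -> 2 6 36
over   -> 2 6 36 6
+      -> 2 6 42
rot    -> 6 42 2
over   -> 6 42 2 42
-      -> 6 42 -40
over   -> 6 42 -40 42
-      -> 6 42 -82
negate -> 6 42 82
over   -> 6 42 82 42
dup    -> 6 42 82 42 42
-      -> 6 42 82 0
*      -> 6 42 0
-6     -> 6 42 0 -6
swap   -> 6 42 -6 0
rot    -> 6 -6 0 42
drop   -> 6 -6 0
swap   -> 6 0 -6
drop   -> 6 0
swap   -> 0 6
swap   -> 6 0
over   -> 6 0 6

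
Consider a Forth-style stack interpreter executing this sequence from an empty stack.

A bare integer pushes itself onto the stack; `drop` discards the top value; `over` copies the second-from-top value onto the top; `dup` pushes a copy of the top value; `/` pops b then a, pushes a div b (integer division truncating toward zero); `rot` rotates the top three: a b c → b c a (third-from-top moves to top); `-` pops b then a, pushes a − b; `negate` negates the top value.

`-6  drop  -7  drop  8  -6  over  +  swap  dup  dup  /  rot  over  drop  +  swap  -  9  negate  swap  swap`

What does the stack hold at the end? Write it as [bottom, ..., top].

-6     -> -6
drop   -> (empty)
-7     -> -7
drop   -> (empty)
8      -> 8
-6     -> 8 -6
over   -> 8 -6 8
+      -> 8 2
swap   -> 2 8
dup    -> 2 8 8
dup    -> 2 8 8 8
/      -> 2 8 1
rot    -> 8 1 2
over   -> 8 1 2 1
drop   -> 8 1 2
+      -> 8 3
swap   -> 3 8
-      -> -5
9      -> -5 9
negate -> -5 -9
swap   -> -9 -5
swap   -> -5 -9

[-5, -9]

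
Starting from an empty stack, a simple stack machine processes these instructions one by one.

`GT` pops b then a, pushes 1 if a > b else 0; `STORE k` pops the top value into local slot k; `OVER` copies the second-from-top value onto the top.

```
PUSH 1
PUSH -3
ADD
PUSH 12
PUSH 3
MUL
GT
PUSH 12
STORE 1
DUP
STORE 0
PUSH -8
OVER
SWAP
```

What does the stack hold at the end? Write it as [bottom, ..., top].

[0, 0, -8]

PUSH 1  → [1]
PUSH -3 → [1, -3]
ADD     → [-2]
PUSH 12 → [-2, 12]
PUSH 3  → [-2, 12, 3]
MUL     → [-2, 36]
GT      → [0]
PUSH 12 → [0, 12]
STORE 1 → [0]
DUP     → [0, 0]
STORE 0 → [0]
PUSH -8 → [0, -8]
OVER    → [0, -8, 0]
SWAP    → [0, 0, -8]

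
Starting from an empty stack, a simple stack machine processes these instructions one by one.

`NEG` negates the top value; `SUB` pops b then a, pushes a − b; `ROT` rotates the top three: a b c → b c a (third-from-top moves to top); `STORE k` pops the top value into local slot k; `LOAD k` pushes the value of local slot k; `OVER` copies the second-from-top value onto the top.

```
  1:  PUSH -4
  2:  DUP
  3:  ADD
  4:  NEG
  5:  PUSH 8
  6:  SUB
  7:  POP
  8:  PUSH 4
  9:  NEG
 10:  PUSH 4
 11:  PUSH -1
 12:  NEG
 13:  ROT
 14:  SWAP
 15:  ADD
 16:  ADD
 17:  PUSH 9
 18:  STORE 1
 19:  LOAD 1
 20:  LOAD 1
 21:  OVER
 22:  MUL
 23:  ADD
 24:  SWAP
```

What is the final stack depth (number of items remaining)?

PUSH -4  -4
DUP      -4 -4
ADD      -8
NEG      8
PUSH 8   8 8
SUB      0
POP      (empty)
PUSH 4   4
NEG      -4
PUSH 4   -4 4
PUSH -1  -4 4 -1
NEG      -4 4 1
ROT      4 1 -4
SWAP     4 -4 1
ADD      4 -3
ADD      1
PUSH 9   1 9
STORE 1  1
LOAD 1   1 9
LOAD 1   1 9 9
OVER     1 9 9 9
MUL      1 9 81
ADD      1 90
SWAP     90 1

2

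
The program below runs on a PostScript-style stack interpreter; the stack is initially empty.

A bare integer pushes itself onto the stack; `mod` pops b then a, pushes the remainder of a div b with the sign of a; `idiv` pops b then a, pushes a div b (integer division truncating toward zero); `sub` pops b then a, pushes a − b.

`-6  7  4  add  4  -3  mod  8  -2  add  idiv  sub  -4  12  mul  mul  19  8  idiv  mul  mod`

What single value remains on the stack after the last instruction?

-6   -> -6
7    -> -6 7
4    -> -6 7 4
add  -> -6 11
4    -> -6 11 4
-3   -> -6 11 4 -3
mod  -> -6 11 1
8    -> -6 11 1 8
-2   -> -6 11 1 8 -2
add  -> -6 11 1 6
idiv -> -6 11 0
sub  -> -6 11
-4   -> -6 11 -4
12   -> -6 11 -4 12
mul  -> -6 11 -48
mul  -> -6 -528
19   -> -6 -528 19
8    -> -6 -528 19 8
idiv -> -6 -528 2
mul  -> -6 -1056
mod  -> -6

-6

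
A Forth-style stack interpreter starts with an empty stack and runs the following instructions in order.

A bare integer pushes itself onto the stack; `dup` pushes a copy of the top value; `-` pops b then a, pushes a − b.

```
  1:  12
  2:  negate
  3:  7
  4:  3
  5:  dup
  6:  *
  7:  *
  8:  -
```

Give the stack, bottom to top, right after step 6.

12     : [12]
negate : [-12]
7      : [-12, 7]
3      : [-12, 7, 3]
dup    : [-12, 7, 3, 3]
*      : [-12, 7, 9]

[-12, 7, 9]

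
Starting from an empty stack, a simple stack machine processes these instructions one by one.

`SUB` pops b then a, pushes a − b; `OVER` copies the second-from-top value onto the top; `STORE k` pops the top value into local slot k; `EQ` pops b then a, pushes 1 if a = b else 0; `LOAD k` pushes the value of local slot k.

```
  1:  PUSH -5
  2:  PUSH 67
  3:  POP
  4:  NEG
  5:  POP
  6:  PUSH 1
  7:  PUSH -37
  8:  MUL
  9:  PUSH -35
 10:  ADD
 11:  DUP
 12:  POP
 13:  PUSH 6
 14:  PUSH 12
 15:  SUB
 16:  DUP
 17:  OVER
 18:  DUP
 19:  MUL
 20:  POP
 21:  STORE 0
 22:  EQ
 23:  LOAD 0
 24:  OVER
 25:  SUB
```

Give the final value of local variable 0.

-6

PUSH -5   [-5]
PUSH 67   [-5, 67]
POP       [-5]
NEG       [5]
POP       []
PUSH 1    [1]
PUSH -37  [1, -37]
MUL       [-37]
PUSH -35  [-37, -35]
ADD       [-72]
DUP       [-72, -72]
POP       [-72]
PUSH 6    [-72, 6]
PUSH 12   [-72, 6, 12]
SUB       [-72, -6]
DUP       [-72, -6, -6]
OVER      [-72, -6, -6, -6]
DUP       [-72, -6, -6, -6, -6]
MUL       [-72, -6, -6, 36]
POP       [-72, -6, -6]
STORE 0   [-72, -6]
EQ        [0]
LOAD 0    [0, -6]
OVER      [0, -6, 0]
SUB       [0, -6]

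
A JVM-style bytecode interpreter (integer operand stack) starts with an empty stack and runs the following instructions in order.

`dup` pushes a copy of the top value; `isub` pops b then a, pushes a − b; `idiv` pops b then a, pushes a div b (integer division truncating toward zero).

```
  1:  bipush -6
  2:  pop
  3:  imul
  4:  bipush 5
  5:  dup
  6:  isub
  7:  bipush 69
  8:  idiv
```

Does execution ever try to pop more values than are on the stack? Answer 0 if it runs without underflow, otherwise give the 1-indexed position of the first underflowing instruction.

3

bipush -6 → [-6]
pop       → []
imul  — needs 2 operands, stack has 0 → underflow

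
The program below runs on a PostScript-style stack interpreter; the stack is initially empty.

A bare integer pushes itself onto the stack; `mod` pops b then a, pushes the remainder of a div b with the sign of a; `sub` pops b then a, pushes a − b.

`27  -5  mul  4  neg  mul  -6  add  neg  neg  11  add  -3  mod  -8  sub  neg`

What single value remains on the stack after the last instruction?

-10

27   [27]
-5   [27, -5]
mul  [-135]
4    [-135, 4]
neg  [-135, -4]
mul  [540]
-6   [540, -6]
add  [534]
neg  [-534]
neg  [534]
11   [534, 11]
add  [545]
-3   [545, -3]
mod  [2]
-8   [2, -8]
sub  [10]
neg  [-10]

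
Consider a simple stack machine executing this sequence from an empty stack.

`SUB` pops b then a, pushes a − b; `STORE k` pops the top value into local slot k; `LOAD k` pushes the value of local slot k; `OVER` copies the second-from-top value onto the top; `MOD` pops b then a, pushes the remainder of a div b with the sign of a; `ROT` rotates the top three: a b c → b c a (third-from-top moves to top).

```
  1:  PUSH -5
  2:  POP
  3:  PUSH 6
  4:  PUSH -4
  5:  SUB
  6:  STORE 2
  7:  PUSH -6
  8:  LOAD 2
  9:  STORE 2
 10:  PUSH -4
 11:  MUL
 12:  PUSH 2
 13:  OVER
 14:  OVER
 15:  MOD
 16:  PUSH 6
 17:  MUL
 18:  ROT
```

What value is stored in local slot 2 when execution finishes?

10

PUSH -5 -> [-5]
POP     -> []
PUSH 6  -> [6]
PUSH -4 -> [6, -4]
SUB     -> [10]
STORE 2 -> []
PUSH -6 -> [-6]
LOAD 2  -> [-6, 10]
STORE 2 -> [-6]
PUSH -4 -> [-6, -4]
MUL     -> [24]
PUSH 2  -> [24, 2]
OVER    -> [24, 2, 24]
OVER    -> [24, 2, 24, 2]
MOD     -> [24, 2, 0]
PUSH 6  -> [24, 2, 0, 6]
MUL     -> [24, 2, 0]
ROT     -> [2, 0, 24]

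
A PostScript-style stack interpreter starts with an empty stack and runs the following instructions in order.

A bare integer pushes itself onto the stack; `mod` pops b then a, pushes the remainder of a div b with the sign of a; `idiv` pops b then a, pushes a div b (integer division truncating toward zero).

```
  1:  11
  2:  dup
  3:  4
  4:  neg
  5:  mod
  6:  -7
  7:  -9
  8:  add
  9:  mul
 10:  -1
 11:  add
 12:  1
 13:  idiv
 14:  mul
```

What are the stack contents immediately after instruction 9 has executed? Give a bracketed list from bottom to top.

[11, -48]

11  → 11
dup → 11 11
4   → 11 11 4
neg → 11 11 -4
mod → 11 3
-7  → 11 3 -7
-9  → 11 3 -7 -9
add → 11 3 -16
mul → 11 -48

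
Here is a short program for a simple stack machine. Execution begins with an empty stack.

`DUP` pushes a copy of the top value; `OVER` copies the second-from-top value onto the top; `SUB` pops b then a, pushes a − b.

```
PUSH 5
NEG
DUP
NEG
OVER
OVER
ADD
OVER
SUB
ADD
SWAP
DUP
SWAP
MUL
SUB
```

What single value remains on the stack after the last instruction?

PUSH 5 : [5]
NEG    : [-5]
DUP    : [-5, -5]
NEG    : [-5, 5]
OVER   : [-5, 5, -5]
OVER   : [-5, 5, -5, 5]
ADD    : [-5, 5, 0]
OVER   : [-5, 5, 0, 5]
SUB    : [-5, 5, -5]
ADD    : [-5, 0]
SWAP   : [0, -5]
DUP    : [0, -5, -5]
SWAP   : [0, -5, -5]
MUL    : [0, 25]
SUB    : [-25]

-25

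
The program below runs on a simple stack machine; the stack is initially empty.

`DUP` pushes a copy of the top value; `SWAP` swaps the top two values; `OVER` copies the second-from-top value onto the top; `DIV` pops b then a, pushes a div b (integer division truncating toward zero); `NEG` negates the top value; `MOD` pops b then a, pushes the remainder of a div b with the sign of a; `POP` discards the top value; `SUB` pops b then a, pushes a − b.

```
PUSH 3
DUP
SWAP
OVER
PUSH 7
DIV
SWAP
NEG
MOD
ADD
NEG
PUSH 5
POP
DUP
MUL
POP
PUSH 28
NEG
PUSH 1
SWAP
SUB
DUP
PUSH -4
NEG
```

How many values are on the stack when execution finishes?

3

PUSH 3  -> 3
DUP     -> 3 3
SWAP    -> 3 3
OVER    -> 3 3 3
PUSH 7  -> 3 3 3 7
DIV     -> 3 3 0
SWAP    -> 3 0 3
NEG     -> 3 0 -3
MOD     -> 3 0
ADD     -> 3
NEG     -> -3
PUSH 5  -> -3 5
POP     -> -3
DUP     -> -3 -3
MUL     -> 9
POP     -> (empty)
PUSH 28 -> 28
NEG     -> -28
PUSH 1  -> -28 1
SWAP    -> 1 -28
SUB     -> 29
DUP     -> 29 29
PUSH -4 -> 29 29 -4
NEG     -> 29 29 4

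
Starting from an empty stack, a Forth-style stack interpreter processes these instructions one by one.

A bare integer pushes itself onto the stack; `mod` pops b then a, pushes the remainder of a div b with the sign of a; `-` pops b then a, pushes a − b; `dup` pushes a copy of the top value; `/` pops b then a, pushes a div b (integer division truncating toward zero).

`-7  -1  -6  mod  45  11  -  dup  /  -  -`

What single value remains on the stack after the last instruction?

-5

-7  -> -7
-1  -> -7 -1
-6  -> -7 -1 -6
mod -> -7 -1
45  -> -7 -1 45
11  -> -7 -1 45 11
-   -> -7 -1 34
dup -> -7 -1 34 34
/   -> -7 -1 1
-   -> -7 -2
-   -> -5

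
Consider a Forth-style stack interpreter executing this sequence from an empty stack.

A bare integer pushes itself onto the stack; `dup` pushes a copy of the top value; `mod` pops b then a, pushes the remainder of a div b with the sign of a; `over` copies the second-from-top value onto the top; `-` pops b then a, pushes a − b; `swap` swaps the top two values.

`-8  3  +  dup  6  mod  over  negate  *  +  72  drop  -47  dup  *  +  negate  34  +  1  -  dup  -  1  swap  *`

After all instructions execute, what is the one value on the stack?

-8     -> [-8]
3      -> [-8, 3]
+      -> [-5]
dup    -> [-5, -5]
6      -> [-5, -5, 6]
mod    -> [-5, -5]
over   -> [-5, -5, -5]
negate -> [-5, -5, 5]
*      -> [-5, -25]
+      -> [-30]
72     -> [-30, 72]
drop   -> [-30]
-47    -> [-30, -47]
dup    -> [-30, -47, -47]
*      -> [-30, 2209]
+      -> [2179]
negate -> [-2179]
34     -> [-2179, 34]
+      -> [-2145]
1      -> [-2145, 1]
-      -> [-2146]
dup    -> [-2146, -2146]
-      -> [0]
1      -> [0, 1]
swap   -> [1, 0]
*      -> [0]

0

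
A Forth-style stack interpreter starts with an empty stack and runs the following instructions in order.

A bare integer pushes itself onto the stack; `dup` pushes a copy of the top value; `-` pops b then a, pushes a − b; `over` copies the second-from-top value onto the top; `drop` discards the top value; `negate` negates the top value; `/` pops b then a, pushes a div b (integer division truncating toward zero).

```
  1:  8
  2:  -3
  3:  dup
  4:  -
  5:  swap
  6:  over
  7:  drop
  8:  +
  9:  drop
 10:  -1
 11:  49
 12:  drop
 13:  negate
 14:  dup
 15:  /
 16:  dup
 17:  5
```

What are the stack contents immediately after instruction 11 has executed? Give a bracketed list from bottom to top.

8    -> [8]
-3   -> [8, -3]
dup  -> [8, -3, -3]
-    -> [8, 0]
swap -> [0, 8]
over -> [0, 8, 0]
drop -> [0, 8]
+    -> [8]
drop -> []
-1   -> [-1]
49   -> [-1, 49]

[-1, 49]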